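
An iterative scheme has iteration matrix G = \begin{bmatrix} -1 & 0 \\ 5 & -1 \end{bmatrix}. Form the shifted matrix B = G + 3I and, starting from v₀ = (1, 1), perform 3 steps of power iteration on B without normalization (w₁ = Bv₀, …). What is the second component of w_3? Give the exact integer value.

B = G + 3I has rows (2, 0); (5, 2)
w1 = Bv₀ = (2·1 + 0·1; 5·1 + 2·1) = (2, 7)
w2 = Bw1 = (2·2 + 0·7; 5·2 + 2·7) = (4, 24)
w3 = Bw2 = (8, 68)
Requested component of w3: 68

68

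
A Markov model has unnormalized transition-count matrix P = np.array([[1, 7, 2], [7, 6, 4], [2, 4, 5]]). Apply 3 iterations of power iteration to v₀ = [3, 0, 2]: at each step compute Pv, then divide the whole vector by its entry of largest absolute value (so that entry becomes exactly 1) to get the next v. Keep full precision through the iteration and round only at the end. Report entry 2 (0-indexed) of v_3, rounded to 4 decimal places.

0.6302

Pv0 = (7.00000, 29.00000, 16.00000); divide by 29.00000 → v1 = (0.24138, 1.00000, 0.55172)
Pv1 = (8.34483, 9.89655, 7.24138); divide by 9.89655 → v2 = (0.84321, 1.00000, 0.73171)
Pv2 = (9.30662, 14.82927, 9.34495); divide by 14.82927 → v3 = (0.62758, 1.00000, 0.63017)
Requested entry of v3: 2682/4256 = 0.6302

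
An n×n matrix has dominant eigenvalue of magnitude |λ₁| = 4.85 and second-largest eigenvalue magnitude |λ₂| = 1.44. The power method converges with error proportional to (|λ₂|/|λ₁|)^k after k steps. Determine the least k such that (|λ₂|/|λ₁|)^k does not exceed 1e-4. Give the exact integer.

|λ₂/λ₁| = 1.44/4.85 = 0.29691
Need k ≥ ln(1e-4) / ln(0.29691) = -9.2103 / -1.2143 ≈ 7.585
Smallest integer k satisfying the bound: 8

8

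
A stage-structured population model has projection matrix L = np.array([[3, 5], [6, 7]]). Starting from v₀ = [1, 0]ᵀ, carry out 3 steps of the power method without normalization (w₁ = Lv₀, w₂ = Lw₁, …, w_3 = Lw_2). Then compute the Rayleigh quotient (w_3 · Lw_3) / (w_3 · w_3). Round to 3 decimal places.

w1 = Lv₀ = (3·1 + 5·0; 6·1 + 7·0) = (3, 6)
w2 = Lw1 = (3·3 + 5·6; 6·3 + 7·6) = (39, 60)
w3 = Lw2 = (417, 654)
Lw3 = (4521, 7080)
w3·Lw3 = 417·4521 + 654·7080 = 6515577; w3·w3 = 417·417 + 654·654 = 601605
λ ≈ 6515577/601605 = 10.830

10.830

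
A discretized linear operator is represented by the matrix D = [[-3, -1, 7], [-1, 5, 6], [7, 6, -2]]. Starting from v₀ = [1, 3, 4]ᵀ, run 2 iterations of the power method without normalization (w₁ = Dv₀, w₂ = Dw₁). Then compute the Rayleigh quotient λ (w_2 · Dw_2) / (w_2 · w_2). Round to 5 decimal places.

w1 = Dv₀ = ((-3)·1 + (-1)·3 + 7·4; (-1)·1 + 5·3 + 6·4; 7·1 + 6·3 + (-2)·4) = (22, 38, 17)
w2 = Dw1 = ((-3)·22 + (-1)·38 + 7·17; (-1)·22 + 5·38 + 6·17; 7·22 + 6·38 + (-2)·17) = (15, 270, 348)
Dw2 = (2121, 3423, 1029)
w2·Dw2 = 15·2121 + 270·3423 + 348·1029 = 1314117; w2·w2 = 15·15 + 270·270 + 348·348 = 194229
λ ≈ 1314117/194229 = 6.76581

λ ≈ 6.76581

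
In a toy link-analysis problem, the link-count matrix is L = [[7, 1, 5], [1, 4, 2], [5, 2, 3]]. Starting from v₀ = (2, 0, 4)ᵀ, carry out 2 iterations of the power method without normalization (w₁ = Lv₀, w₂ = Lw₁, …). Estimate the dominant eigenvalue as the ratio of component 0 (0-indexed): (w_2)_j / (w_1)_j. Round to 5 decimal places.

10.52941

w1 = Lv₀ = (34, 10, 22)
w2 = Lw1 = (358, 118, 256)
Ratio at component: 358 / 34 = 10.52941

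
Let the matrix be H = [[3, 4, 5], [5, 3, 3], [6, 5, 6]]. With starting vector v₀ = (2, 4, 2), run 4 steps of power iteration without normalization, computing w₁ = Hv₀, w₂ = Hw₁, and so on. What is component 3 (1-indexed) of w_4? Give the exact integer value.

108032

w1 = Hv₀ = (3·2 + 4·4 + 5·2; 5·2 + 3·4 + 3·2; 6·2 + 5·4 + 6·2) = (32, 28, 44)
w2 = Hw1 = (3·32 + 4·28 + 5·44; 5·32 + 3·28 + 3·44; 6·32 + 5·28 + 6·44) = (428, 376, 596)
w3 = Hw2 = (5768, 5056, 8024)
w4 = Hw3 = (77648, 68080, 108032)
The requested component of w4 is 108032.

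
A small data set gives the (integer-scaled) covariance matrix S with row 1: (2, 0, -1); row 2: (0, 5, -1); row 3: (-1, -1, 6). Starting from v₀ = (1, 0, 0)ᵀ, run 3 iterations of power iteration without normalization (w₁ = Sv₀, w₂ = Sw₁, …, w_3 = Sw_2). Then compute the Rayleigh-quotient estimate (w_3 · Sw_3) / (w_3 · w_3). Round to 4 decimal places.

w1 = Sv₀ = (2·1 + 0·0 + (-1)·0; 0·1 + 5·0 + (-1)·0; (-1)·1 + (-1)·0 + 6·0) = (2, 0, -1)
w2 = Sw1 = (2·2 + 0·0 + (-1)·(-1); 0·2 + 5·0 + (-1)·(-1); (-1)·2 + (-1)·0 + 6·(-1)) = (5, 1, -8)
w3 = Sw2 = (18, 13, -54)
Sw3 = (90, 119, -355)
w3·Sw3 = 18·90 + 13·119 + (-54)·(-355) = 22337; w3·w3 = 18·18 + 13·13 + (-54)·(-54) = 3409
λ ≈ 22337/3409 = 6.5524

6.5524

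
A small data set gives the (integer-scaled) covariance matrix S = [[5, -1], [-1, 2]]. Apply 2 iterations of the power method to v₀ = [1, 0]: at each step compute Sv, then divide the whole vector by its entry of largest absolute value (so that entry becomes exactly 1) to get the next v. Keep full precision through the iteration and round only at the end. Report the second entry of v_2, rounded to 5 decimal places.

Sv0 = (5.000000, -1.000000); divide by 5.000000 → v1 = (1.000000, -0.200000)
Sv1 = (5.200000, -1.400000); divide by 5.200000 → v2 = (1.000000, -0.269231)
Requested entry of v2: -7/26 = -0.26923

-0.26923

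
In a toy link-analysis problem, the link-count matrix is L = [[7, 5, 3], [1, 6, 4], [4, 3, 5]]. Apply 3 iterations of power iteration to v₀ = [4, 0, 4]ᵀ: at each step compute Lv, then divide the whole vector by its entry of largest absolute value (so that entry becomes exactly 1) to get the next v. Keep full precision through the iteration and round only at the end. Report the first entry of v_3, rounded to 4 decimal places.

1.0000

Lv0 = (40.00000, 20.00000, 36.00000); divide by 40.00000 → v1 = (1.00000, 0.50000, 0.90000)
Lv1 = (12.20000, 7.60000, 10.00000); divide by 12.20000 → v2 = (1.00000, 0.62295, 0.81967)
Lv2 = (12.57377, 8.01639, 9.96721); divide by 12.57377 → v3 = (1.00000, 0.63755, 0.79270)
Requested entry of v3: 6136/6136 = 1.0000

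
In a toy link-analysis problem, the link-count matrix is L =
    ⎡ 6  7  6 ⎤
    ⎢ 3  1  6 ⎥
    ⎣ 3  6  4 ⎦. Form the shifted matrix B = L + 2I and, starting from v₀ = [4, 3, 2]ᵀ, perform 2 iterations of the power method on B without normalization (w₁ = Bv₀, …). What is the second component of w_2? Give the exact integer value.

B = L + 2I has rows (8, 7, 6); (3, 3, 6); (3, 6, 6)
w1 = Bv₀ = (65, 33, 42)
w2 = Bw1 = (1003, 546, 645)
Requested component of w2: 546

546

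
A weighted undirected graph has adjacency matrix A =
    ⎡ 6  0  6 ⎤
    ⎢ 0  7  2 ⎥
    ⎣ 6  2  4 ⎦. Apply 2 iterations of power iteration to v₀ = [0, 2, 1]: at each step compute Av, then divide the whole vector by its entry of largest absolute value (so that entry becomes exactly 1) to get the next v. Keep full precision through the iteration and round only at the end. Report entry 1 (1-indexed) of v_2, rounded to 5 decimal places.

0.65625

Av0 = (6.000000, 16.000000, 8.000000); divide by 16.000000 → v1 = (0.375000, 1.000000, 0.500000)
Av1 = (5.250000, 8.000000, 6.250000); divide by 8.000000 → v2 = (0.656250, 1.000000, 0.781250)
Requested entry of v2: 84/128 = 0.65625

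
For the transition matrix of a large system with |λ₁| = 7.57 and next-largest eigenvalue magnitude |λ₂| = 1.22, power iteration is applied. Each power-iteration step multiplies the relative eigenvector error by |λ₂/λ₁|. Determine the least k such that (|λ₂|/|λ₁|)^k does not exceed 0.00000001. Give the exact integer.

|λ₂/λ₁| = 1.22/7.57 = 0.16116
Need k ≥ ln(0.00000001) / ln(0.16116) = -18.4207 / -1.8253 ≈ 10.092
Smallest integer k satisfying the bound: 11

11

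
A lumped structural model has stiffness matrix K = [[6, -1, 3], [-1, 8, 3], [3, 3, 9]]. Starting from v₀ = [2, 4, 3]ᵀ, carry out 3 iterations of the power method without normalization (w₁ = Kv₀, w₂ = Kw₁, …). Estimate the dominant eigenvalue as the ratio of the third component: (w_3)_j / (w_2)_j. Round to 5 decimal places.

λ ≈ 12.28796

w1 = Kv₀ = (17, 39, 45)
w2 = Kw1 = (198, 430, 573)
w3 = Kw2 = (2477, 4961, 7041)
Ratio at component: 7041 / 573 = 12.28796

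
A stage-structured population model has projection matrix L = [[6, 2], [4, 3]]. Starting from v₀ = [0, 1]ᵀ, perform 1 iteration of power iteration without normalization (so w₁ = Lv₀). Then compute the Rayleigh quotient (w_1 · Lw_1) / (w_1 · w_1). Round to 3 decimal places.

w1 = Lv₀ = (6·0 + 2·1; 4·0 + 3·1) = (2, 3)
Lw1 = (18, 17)
w1·Lw1 = 2·18 + 3·17 = 87; w1·w1 = 2·2 + 3·3 = 13
λ ≈ 87/13 = 6.692

6.692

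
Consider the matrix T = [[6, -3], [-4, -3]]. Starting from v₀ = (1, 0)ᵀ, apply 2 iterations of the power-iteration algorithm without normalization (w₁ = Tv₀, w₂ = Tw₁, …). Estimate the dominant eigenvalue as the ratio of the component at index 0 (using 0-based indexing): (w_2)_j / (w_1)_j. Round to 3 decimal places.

8.000

w1 = Tv₀ = (6·1 + (-3)·0; (-4)·1 + (-3)·0) = (6, -4)
w2 = Tw1 = (6·6 + (-3)·(-4); (-4)·6 + (-3)·(-4)) = (48, -12)
Ratio at component: 48 / 6 = 8.000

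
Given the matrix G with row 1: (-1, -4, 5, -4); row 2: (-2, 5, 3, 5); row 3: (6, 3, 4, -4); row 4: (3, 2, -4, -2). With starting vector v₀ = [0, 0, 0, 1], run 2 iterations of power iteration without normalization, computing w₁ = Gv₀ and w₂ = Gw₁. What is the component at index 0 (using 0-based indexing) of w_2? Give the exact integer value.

-28

w1 = Gv₀ = (-4, 5, -4, -2)
w2 = Gw1 = (-28, 11, -17, 18)
The requested component of w2 is -28.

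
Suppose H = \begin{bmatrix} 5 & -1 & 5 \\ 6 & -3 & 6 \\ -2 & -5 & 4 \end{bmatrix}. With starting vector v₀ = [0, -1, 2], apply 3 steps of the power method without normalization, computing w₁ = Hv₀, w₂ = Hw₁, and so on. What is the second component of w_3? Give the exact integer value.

w1 = Hv₀ = (5·0 + (-1)·(-1) + 5·2; 6·0 + (-3)·(-1) + 6·2; (-2)·0 + (-5)·(-1) + 4·2) = (11, 15, 13)
w2 = Hw1 = (5·11 + (-1)·15 + 5·13; 6·11 + (-3)·15 + 6·13; (-2)·11 + (-5)·15 + 4·13) = (105, 99, -45)
w3 = Hw2 = (201, 63, -885)
The requested component of w3 is 63.

63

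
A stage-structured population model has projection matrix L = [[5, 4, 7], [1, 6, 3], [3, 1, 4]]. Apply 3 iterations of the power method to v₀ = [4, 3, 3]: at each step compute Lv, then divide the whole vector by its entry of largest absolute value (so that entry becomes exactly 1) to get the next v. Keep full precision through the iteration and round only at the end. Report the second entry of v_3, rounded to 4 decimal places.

Lv0 = (53.00000, 31.00000, 27.00000); divide by 53.00000 → v1 = (1.00000, 0.58491, 0.50943)
Lv1 = (10.90566, 6.03774, 5.62264); divide by 10.90566 → v2 = (1.00000, 0.55363, 0.51557)
Lv2 = (10.82353, 5.86851, 5.61592); divide by 10.82353 → v3 = (1.00000, 0.54220, 0.51886)
Requested entry of v3: 3392/6256 = 0.5422

0.5422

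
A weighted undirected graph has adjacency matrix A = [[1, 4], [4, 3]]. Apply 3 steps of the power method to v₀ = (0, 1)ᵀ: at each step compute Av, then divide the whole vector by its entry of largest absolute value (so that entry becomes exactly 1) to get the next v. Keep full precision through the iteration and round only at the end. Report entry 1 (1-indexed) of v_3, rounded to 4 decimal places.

Av0 = (4.00000, 3.00000); divide by 4.00000 → v1 = (1.00000, 0.75000)
Av1 = (4.00000, 6.25000); divide by 6.25000 → v2 = (0.64000, 1.00000)
Av2 = (4.64000, 5.56000); divide by 5.56000 → v3 = (0.83453, 1.00000)
Requested entry of v3: 116/139 = 0.8345

0.8345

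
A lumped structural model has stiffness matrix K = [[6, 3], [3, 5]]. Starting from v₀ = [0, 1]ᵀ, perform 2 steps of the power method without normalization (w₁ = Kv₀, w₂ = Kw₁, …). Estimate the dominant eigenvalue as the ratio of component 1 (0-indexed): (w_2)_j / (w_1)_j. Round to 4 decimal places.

w1 = Kv₀ = (3, 5)
w2 = Kw1 = (33, 34)
Ratio at component: 34 / 5 = 6.8000

6.8000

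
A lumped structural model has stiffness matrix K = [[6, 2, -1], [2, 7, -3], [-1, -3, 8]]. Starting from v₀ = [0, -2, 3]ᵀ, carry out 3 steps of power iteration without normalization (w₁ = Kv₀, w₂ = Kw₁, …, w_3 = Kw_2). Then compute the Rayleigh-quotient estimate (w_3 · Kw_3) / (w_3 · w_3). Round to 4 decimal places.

w1 = Kv₀ = (6·0 + 2·(-2) + (-1)·3; 2·0 + 7·(-2) + (-3)·3; (-1)·0 + (-3)·(-2) + 8·3) = (-7, -23, 30)
w2 = Kw1 = (6·(-7) + 2·(-23) + (-1)·30; 2·(-7) + 7·(-23) + (-3)·30; (-1)·(-7) + (-3)·(-23) + 8·30) = (-118, -265, 316)
w3 = Kw2 = (-1554, -3039, 3441)
Kw3 = (-18843, -34704, 38199)
w3·Kw3 = (-1554)·(-18843) + (-3039)·(-34704) + 3441·38199 = 266190237; w3·w3 = (-1554)·(-1554) + (-3039)·(-3039) + 3441·3441 = 23490918
λ ≈ 266190237/23490918 = 11.3316

λ ≈ 11.3316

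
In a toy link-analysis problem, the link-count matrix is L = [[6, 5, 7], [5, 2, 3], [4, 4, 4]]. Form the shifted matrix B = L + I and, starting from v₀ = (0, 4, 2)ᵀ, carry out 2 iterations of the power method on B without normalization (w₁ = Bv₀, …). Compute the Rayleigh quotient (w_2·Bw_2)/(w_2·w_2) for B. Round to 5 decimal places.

B = L + I has rows (7, 5, 7); (5, 3, 3); (4, 4, 5)
w1 = Bv₀ = (34, 18, 26)
w2 = Bw1 = (510, 302, 338)
Bw2 = (7446, 4470, 4938)
w2·Bw2 = 6816444; w2·w2 = 465548; μ ≈ 6816444/465548 = 14.64176

14.64176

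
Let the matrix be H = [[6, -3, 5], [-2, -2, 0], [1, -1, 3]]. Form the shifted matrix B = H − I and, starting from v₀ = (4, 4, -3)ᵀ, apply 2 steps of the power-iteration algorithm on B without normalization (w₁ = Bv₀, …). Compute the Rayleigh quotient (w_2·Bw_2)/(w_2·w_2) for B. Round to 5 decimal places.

-2.64540

B = H − I has rows (5, -3, 5); (-2, -3, 0); (1, -1, 2)
w1 = Bv₀ = (5·4 + (-3)·4 + 5·(-3); (-2)·4 + (-3)·4 + 0·(-3); 1·4 + (-1)·4 + 2·(-3)) = (-7, -20, -6)
w2 = Bw1 = (5·(-7) + (-3)·(-20) + 5·(-6); (-2)·(-7) + (-3)·(-20) + 0·(-6); 1·(-7) + (-1)·(-20) + 2·(-6)) = (-5, 74, 1)
Bw2 = (-242, -212, -77)
w2·Bw2 = -14555; w2·w2 = 5502; μ ≈ -14555/5502 = -2.64540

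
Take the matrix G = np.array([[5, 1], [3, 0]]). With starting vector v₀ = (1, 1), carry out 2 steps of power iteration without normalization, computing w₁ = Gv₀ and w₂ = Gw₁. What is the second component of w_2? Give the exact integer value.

w1 = Gv₀ = (6, 3)
w2 = Gw1 = (33, 18)
The requested component of w2 is 18.

18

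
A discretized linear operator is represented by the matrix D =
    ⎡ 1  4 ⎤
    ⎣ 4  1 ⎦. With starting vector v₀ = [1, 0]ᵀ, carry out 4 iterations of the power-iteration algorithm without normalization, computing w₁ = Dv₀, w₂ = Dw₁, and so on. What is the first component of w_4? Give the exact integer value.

353

w1 = Dv₀ = (1·1 + 4·0; 4·1 + 1·0) = (1, 4)
w2 = Dw1 = (1·1 + 4·4; 4·1 + 1·4) = (17, 8)
w3 = Dw2 = (49, 76)
w4 = Dw3 = (353, 272)
The requested component of w4 is 353.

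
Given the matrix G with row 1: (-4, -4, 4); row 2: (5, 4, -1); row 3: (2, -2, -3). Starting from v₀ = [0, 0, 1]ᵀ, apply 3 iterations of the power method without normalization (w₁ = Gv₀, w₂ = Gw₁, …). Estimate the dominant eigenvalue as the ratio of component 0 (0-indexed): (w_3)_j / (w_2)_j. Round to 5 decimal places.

λ ≈ -4.00000

w1 = Gv₀ = ((-4)·0 + (-4)·0 + 4·1; 5·0 + 4·0 + (-1)·1; 2·0 + (-2)·0 + (-3)·1) = (4, -1, -3)
w2 = Gw1 = ((-4)·4 + (-4)·(-1) + 4·(-3); 5·4 + 4·(-1) + (-1)·(-3); 2·4 + (-2)·(-1) + (-3)·(-3)) = (-24, 19, 19)
w3 = Gw2 = (96, -63, -143)
Ratio at component: 96 / -24 = -4.00000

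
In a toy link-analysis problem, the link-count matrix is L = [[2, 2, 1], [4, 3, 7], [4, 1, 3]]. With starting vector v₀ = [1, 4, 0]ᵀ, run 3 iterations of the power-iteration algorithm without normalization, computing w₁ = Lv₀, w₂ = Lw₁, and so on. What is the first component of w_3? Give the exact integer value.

488

w1 = Lv₀ = (2·1 + 2·4 + 1·0; 4·1 + 3·4 + 7·0; 4·1 + 1·4 + 3·0) = (10, 16, 8)
w2 = Lw1 = (2·10 + 2·16 + 1·8; 4·10 + 3·16 + 7·8; 4·10 + 1·16 + 3·8) = (60, 144, 80)
w3 = Lw2 = (488, 1232, 624)
The requested component of w3 is 488.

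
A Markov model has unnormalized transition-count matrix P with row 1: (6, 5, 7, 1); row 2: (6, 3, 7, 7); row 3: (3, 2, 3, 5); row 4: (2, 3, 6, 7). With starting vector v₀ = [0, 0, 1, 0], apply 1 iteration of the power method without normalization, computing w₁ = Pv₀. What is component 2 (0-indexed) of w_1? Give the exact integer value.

w1 = Pv₀ = (6·0 + 5·0 + 7·1 + 1·0; 6·0 + 3·0 + 7·1 + 7·0; 3·0 + 2·0 + 3·1 + 5·0; 2·0 + 3·0 + 6·1 + 7·0) = (7, 7, 3, 6)
The requested component of w1 is 3.

3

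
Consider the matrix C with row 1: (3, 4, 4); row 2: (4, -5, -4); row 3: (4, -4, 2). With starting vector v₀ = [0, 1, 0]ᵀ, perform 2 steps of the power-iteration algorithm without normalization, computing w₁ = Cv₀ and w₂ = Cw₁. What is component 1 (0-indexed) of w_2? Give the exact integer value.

57

w1 = Cv₀ = (3·0 + 4·1 + 4·0; 4·0 + (-5)·1 + (-4)·0; 4·0 + (-4)·1 + 2·0) = (4, -5, -4)
w2 = Cw1 = (3·4 + 4·(-5) + 4·(-4); 4·4 + (-5)·(-5) + (-4)·(-4); 4·4 + (-4)·(-5) + 2·(-4)) = (-24, 57, 28)
The requested component of w2 is 57.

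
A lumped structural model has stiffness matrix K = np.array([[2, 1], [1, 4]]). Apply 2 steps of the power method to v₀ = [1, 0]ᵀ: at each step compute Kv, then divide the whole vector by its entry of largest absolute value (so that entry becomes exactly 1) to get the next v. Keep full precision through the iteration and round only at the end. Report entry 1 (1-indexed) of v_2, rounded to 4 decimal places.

0.8333

Kv0 = (2.00000, 1.00000); divide by 2.00000 → v1 = (1.00000, 0.50000)
Kv1 = (2.50000, 3.00000); divide by 3.00000 → v2 = (0.83333, 1.00000)
Requested entry of v2: 5/6 = 0.8333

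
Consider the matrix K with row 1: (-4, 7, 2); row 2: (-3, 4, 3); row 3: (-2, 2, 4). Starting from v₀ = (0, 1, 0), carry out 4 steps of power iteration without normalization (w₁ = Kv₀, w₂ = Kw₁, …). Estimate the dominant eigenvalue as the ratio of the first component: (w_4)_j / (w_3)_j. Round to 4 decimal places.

-2.0000

w1 = Kv₀ = ((-4)·0 + 7·1 + 2·0; (-3)·0 + 4·1 + 3·0; (-2)·0 + 2·1 + 4·0) = (7, 4, 2)
w2 = Kw1 = ((-4)·7 + 7·4 + 2·2; (-3)·7 + 4·4 + 3·2; (-2)·7 + 2·4 + 4·2) = (4, 1, 2)
w3 = Kw2 = (-5, -2, 2)
w4 = Kw3 = (10, 13, 14)
Ratio at component: 10 / -5 = -2.0000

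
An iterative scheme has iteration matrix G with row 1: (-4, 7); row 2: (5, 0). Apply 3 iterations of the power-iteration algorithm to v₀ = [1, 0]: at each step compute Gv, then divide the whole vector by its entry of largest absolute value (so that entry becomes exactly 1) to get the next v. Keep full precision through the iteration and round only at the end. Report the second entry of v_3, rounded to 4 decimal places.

Gv0 = (-4.00000, 5.00000); divide by 5.00000 → v1 = (-0.80000, 1.00000)
Gv1 = (10.20000, -4.00000); divide by 10.20000 → v2 = (1.00000, -0.39216)
Gv2 = (-6.74510, 5.00000); divide by -6.74510 → v3 = (1.00000, -0.74128)
Requested entry of v3: 255/-344 = -0.7413

-0.7413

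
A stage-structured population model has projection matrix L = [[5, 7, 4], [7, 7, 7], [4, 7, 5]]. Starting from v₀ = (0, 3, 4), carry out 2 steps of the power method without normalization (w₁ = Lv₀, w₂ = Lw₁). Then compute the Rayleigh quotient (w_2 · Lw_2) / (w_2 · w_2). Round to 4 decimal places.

w1 = Lv₀ = (37, 49, 41)
w2 = Lw1 = (692, 889, 696)
Lw2 = (12467, 15939, 12471)
w2·Lw2 = 692·12467 + 889·15939 + 696·12471 = 31476751; w2·w2 = 692·692 + 889·889 + 696·696 = 1753601
λ ≈ 31476751/1753601 = 17.9498

λ ≈ 17.9498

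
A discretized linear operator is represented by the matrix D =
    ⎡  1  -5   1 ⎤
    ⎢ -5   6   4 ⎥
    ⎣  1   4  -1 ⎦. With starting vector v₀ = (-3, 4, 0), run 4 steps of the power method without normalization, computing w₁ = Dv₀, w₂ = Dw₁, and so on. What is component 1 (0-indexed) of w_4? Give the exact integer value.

39032

w1 = Dv₀ = (1·(-3) + (-5)·4 + 1·0; (-5)·(-3) + 6·4 + 4·0; 1·(-3) + 4·4 + (-1)·0) = (-23, 39, 13)
w2 = Dw1 = (1·(-23) + (-5)·39 + 1·13; (-5)·(-23) + 6·39 + 4·13; 1·(-23) + 4·39 + (-1)·13) = (-205, 401, 120)
w3 = Dw2 = (-2090, 3911, 1279)
w4 = Dw3 = (-20366, 39032, 12275)
The requested component of w4 is 39032.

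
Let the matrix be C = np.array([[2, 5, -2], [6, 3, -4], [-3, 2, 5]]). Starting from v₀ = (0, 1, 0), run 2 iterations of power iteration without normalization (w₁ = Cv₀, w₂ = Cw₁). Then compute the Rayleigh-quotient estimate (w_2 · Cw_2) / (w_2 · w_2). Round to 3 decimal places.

w1 = Cv₀ = (2·0 + 5·1 + (-2)·0; 6·0 + 3·1 + (-4)·0; (-3)·0 + 2·1 + 5·0) = (5, 3, 2)
w2 = Cw1 = (2·5 + 5·3 + (-2)·2; 6·5 + 3·3 + (-4)·2; (-3)·5 + 2·3 + 5·2) = (21, 31, 1)
Cw2 = (195, 215, 4)
w2·Cw2 = 21·195 + 31·215 + 1·4 = 10764; w2·w2 = 21·21 + 31·31 + 1·1 = 1403
λ ≈ 10764/1403 = 7.672

λ ≈ 7.672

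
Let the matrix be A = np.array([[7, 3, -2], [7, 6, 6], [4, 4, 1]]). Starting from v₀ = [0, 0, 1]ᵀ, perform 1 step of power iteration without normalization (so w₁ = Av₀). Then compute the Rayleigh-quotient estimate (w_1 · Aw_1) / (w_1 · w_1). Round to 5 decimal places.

w1 = Av₀ = (-2, 6, 1)
Aw1 = (2, 28, 17)
w1·Aw1 = (-2)·2 + 6·28 + 1·17 = 181; w1·w1 = (-2)·(-2) + 6·6 + 1·1 = 41
λ ≈ 181/41 = 4.41463

4.41463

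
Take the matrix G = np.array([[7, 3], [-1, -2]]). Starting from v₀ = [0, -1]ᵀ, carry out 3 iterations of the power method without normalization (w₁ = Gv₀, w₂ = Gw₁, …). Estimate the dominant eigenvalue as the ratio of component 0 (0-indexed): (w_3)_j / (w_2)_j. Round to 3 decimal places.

w1 = Gv₀ = (7·0 + 3·(-1); (-1)·0 + (-2)·(-1)) = (-3, 2)
w2 = Gw1 = (7·(-3) + 3·2; (-1)·(-3) + (-2)·2) = (-15, -1)
w3 = Gw2 = (-108, 17)
Ratio at component: -108 / -15 = 7.200

λ ≈ 7.200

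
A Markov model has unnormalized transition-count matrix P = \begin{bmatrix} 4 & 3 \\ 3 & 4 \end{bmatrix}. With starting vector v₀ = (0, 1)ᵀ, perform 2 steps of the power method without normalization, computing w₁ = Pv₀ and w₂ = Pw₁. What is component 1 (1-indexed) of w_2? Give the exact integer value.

24

w1 = Pv₀ = (4·0 + 3·1; 3·0 + 4·1) = (3, 4)
w2 = Pw1 = (4·3 + 3·4; 3·3 + 4·4) = (24, 25)
The requested component of w2 is 24.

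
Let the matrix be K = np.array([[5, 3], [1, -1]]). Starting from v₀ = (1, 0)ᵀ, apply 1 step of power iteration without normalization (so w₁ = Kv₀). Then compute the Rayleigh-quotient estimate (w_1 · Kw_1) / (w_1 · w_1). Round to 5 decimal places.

w1 = Kv₀ = (5·1 + 3·0; 1·1 + (-1)·0) = (5, 1)
Kw1 = (28, 4)
w1·Kw1 = 5·28 + 1·4 = 144; w1·w1 = 5·5 + 1·1 = 26
λ ≈ 144/26 = 5.53846

5.53846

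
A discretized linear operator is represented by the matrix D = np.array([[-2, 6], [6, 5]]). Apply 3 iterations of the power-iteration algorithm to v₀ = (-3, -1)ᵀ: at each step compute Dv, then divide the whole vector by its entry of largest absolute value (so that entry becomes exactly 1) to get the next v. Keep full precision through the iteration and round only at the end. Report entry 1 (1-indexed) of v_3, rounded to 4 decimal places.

0.2951

Dv0 = (0.00000, -23.00000); divide by -23.00000 → v1 = (0.00000, 1.00000)
Dv1 = (6.00000, 5.00000); divide by 6.00000 → v2 = (1.00000, 0.83333)
Dv2 = (3.00000, 10.16667); divide by 10.16667 → v3 = (0.29508, 1.00000)
Requested entry of v3: -414/-1403 = 0.2951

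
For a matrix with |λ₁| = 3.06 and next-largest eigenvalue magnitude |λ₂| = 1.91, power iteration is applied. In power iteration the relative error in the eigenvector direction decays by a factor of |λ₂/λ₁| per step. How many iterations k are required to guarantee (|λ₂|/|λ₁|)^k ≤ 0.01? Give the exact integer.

10

|λ₂/λ₁| = 1.91/3.06 = 0.62418
Need k ≥ ln(0.01) / ln(0.62418) = -4.6052 / -0.4713 ≈ 9.771
Smallest integer k satisfying the bound: 10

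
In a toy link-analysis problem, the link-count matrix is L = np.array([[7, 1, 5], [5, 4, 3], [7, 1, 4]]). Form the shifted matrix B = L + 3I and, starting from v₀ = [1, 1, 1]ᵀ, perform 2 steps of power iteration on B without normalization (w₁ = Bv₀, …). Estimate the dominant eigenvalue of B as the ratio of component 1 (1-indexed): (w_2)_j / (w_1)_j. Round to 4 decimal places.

15.6250

B = L + 3I has rows (10, 1, 5); (5, 7, 3); (7, 1, 7)
w1 = Bv₀ = (10·1 + 1·1 + 5·1; 5·1 + 7·1 + 3·1; 7·1 + 1·1 + 7·1) = (16, 15, 15)
w2 = Bw1 = (10·16 + 1·15 + 5·15; 5·16 + 7·15 + 3·15; 7·16 + 1·15 + 7·15) = (250, 230, 232)
Ratio: 250/16 = 15.6250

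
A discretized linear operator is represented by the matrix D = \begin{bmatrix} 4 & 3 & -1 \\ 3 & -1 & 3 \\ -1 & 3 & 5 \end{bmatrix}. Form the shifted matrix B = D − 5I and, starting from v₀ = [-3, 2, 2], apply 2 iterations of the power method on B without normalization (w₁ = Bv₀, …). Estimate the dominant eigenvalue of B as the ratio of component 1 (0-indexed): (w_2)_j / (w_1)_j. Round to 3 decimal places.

μ ≈ -9.200

B = D − 5I has rows (-1, 3, -1); (3, -6, 3); (-1, 3, 0)
w1 = Bv₀ = (7, -15, 9)
w2 = Bw1 = (-61, 138, -52)
Ratio: 138/-15 = -9.200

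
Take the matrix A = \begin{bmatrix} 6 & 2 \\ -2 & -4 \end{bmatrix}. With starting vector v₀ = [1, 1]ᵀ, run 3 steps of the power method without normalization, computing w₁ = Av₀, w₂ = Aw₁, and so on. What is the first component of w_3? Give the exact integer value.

232

w1 = Av₀ = (6·1 + 2·1; (-2)·1 + (-4)·1) = (8, -6)
w2 = Aw1 = (6·8 + 2·(-6); (-2)·8 + (-4)·(-6)) = (36, 8)
w3 = Aw2 = (232, -104)
The requested component of w3 is 232.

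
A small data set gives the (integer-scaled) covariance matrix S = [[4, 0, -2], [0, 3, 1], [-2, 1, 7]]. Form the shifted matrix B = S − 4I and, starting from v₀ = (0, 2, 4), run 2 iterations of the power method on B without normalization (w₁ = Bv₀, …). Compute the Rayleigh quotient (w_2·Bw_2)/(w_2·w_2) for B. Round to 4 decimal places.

4.1555

B = S − 4I has rows (0, 0, -2); (0, -1, 1); (-2, 1, 3)
w1 = Bv₀ = (0·0 + 0·2 + (-2)·4; 0·0 + (-1)·2 + 1·4; (-2)·0 + 1·2 + 3·4) = (-8, 2, 14)
w2 = Bw1 = (0·(-8) + 0·2 + (-2)·14; 0·(-8) + (-1)·2 + 1·14; (-2)·(-8) + 1·2 + 3·14) = (-28, 12, 60)
Bw2 = (-120, 48, 248)
w2·Bw2 = 18816; w2·w2 = 4528; μ ≈ 18816/4528 = 4.1555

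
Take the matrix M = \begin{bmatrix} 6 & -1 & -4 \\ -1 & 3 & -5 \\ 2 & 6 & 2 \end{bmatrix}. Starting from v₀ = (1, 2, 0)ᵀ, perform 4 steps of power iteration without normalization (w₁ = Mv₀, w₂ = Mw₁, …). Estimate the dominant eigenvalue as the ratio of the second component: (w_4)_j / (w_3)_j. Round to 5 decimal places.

λ ≈ -1.05745

w1 = Mv₀ = (4, 5, 14)
w2 = Mw1 = (-37, -59, 66)
w3 = Mw2 = (-427, -470, -296)
w4 = Mw3 = (-908, 497, -4266)
Ratio at component: 497 / -470 = -1.05745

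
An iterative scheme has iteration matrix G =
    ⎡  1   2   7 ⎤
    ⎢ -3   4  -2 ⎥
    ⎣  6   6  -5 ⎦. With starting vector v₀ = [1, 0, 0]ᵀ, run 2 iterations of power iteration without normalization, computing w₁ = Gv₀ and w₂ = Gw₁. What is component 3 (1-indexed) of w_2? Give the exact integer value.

w1 = Gv₀ = (1·1 + 2·0 + 7·0; (-3)·1 + 4·0 + (-2)·0; 6·1 + 6·0 + (-5)·0) = (1, -3, 6)
w2 = Gw1 = (1·1 + 2·(-3) + 7·6; (-3)·1 + 4·(-3) + (-2)·6; 6·1 + 6·(-3) + (-5)·6) = (37, -27, -42)
The requested component of w2 is -42.

-42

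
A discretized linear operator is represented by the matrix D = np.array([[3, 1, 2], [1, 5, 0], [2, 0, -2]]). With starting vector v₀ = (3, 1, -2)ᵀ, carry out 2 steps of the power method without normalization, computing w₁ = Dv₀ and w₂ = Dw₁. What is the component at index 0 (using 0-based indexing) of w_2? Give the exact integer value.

46

w1 = Dv₀ = (3·3 + 1·1 + 2·(-2); 1·3 + 5·1 + 0·(-2); 2·3 + 0·1 + (-2)·(-2)) = (6, 8, 10)
w2 = Dw1 = (3·6 + 1·8 + 2·10; 1·6 + 5·8 + 0·10; 2·6 + 0·8 + (-2)·10) = (46, 46, -8)
The requested component of w2 is 46.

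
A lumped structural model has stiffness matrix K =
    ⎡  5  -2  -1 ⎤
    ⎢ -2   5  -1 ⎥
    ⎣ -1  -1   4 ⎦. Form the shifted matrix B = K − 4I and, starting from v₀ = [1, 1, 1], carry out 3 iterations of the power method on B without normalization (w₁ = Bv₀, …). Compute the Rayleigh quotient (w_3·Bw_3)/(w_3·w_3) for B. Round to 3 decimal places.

-2.000

B = K − 4I has rows (1, -2, -1); (-2, 1, -1); (-1, -1, 0)
w1 = Bv₀ = (-2, -2, -2)
w2 = Bw1 = (4, 4, 4)
w3 = Bw2 = (-8, -8, -8)
Bw3 = (16, 16, 16)
w3·Bw3 = -384; w3·w3 = 192; μ ≈ -384/192 = -2.000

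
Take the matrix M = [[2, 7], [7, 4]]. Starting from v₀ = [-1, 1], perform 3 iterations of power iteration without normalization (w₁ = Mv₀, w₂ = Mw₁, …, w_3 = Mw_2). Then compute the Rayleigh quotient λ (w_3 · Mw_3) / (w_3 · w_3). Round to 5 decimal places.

3.51642

w1 = Mv₀ = (2·(-1) + 7·1; 7·(-1) + 4·1) = (5, -3)
w2 = Mw1 = (2·5 + 7·(-3); 7·5 + 4·(-3)) = (-11, 23)
w3 = Mw2 = (139, 15)
Mw3 = (383, 1033)
w3·Mw3 = 139·383 + 15·1033 = 68732; w3·w3 = 139·139 + 15·15 = 19546
λ ≈ 68732/19546 = 3.51642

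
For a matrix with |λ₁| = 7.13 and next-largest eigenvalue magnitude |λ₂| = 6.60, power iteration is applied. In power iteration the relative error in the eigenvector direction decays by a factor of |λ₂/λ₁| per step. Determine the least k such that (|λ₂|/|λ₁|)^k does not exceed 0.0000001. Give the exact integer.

|λ₂/λ₁| = 6.60/7.13 = 0.92567
Need k ≥ ln(0.0000001) / ln(0.92567) = -16.1181 / -0.0772 ≈ 208.671
Smallest integer k satisfying the bound: 209

209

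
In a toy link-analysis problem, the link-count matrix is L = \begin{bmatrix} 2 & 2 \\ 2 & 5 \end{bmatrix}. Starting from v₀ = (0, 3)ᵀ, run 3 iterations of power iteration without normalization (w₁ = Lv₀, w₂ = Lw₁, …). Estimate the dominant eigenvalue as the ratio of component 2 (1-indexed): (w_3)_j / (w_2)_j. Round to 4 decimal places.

5.9655

w1 = Lv₀ = (2·0 + 2·3; 2·0 + 5·3) = (6, 15)
w2 = Lw1 = (2·6 + 2·15; 2·6 + 5·15) = (42, 87)
w3 = Lw2 = (258, 519)
Ratio at component: 519 / 87 = 5.9655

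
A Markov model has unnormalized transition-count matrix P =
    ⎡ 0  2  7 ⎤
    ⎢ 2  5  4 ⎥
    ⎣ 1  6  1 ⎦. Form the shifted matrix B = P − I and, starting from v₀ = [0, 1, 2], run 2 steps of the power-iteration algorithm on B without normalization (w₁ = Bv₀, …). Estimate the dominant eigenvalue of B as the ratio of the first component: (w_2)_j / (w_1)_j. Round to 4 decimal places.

B = P − I has rows (-1, 2, 7); (2, 4, 4); (1, 6, 0)
w1 = Bv₀ = (16, 12, 6)
w2 = Bw1 = (50, 104, 88)
Ratio: 50/16 = 3.1250

μ ≈ 3.1250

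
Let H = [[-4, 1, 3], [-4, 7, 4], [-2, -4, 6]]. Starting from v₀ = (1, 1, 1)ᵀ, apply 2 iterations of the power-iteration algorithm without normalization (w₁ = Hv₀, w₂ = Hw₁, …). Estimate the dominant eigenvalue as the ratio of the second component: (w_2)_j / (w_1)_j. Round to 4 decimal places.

w1 = Hv₀ = (0, 7, 0)
w2 = Hw1 = (7, 49, -28)
Ratio at component: 49 / 7 = 7.0000

λ ≈ 7.0000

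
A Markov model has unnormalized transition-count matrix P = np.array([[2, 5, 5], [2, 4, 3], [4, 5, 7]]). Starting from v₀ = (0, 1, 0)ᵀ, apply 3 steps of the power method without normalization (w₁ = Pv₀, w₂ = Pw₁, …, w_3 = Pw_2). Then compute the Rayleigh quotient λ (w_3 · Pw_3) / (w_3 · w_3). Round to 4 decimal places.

w1 = Pv₀ = (2·0 + 5·1 + 5·0; 2·0 + 4·1 + 3·0; 4·0 + 5·1 + 7·0) = (5, 4, 5)
w2 = Pw1 = (2·5 + 5·4 + 5·5; 2·5 + 4·4 + 3·5; 4·5 + 5·4 + 7·5) = (55, 41, 75)
w3 = Pw2 = (690, 499, 950)
Pw3 = (8625, 6226, 11905)
w3·Pw3 = 690·8625 + 499·6226 + 950·11905 = 20367774; w3·w3 = 690·690 + 499·499 + 950·950 = 1627601
λ ≈ 20367774/1627601 = 12.5140

12.5140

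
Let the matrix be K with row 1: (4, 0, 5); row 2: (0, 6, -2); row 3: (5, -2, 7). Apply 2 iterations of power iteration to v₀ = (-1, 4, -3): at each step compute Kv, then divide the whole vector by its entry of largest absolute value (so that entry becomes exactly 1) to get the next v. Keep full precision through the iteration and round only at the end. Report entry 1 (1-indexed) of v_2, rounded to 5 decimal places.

Kv0 = (-19.000000, 30.000000, -34.000000); divide by -34.000000 → v1 = (0.558824, -0.882353, 1.000000)
Kv1 = (7.235294, -7.294118, 11.558824); divide by 11.558824 → v2 = (0.625954, -0.631043, 1.000000)
Requested entry of v2: -246/-393 = 0.62595

0.62595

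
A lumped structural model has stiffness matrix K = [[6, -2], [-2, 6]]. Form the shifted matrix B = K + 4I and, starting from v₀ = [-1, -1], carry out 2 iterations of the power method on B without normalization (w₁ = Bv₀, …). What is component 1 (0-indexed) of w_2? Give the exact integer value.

B = K + 4I has rows (10, -2); (-2, 10)
w1 = Bv₀ = (10·(-1) + (-2)·(-1); (-2)·(-1) + 10·(-1)) = (-8, -8)
w2 = Bw1 = (10·(-8) + (-2)·(-8); (-2)·(-8) + 10·(-8)) = (-64, -64)
Requested component of w2: -64

-64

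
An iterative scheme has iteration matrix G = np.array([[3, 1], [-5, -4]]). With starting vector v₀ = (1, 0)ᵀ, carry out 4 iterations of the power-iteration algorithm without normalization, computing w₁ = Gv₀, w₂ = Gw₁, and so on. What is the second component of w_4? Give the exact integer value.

w1 = Gv₀ = (3, -5)
w2 = Gw1 = (4, 5)
w3 = Gw2 = (17, -40)
w4 = Gw3 = (11, 75)
The requested component of w4 is 75.

75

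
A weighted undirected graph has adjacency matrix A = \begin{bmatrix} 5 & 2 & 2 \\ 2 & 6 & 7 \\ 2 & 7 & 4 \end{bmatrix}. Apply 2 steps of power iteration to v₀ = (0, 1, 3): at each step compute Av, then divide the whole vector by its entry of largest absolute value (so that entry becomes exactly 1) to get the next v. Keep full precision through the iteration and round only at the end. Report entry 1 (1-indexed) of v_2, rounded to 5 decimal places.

0.42444

Av0 = (8.000000, 27.000000, 19.000000); divide by 27.000000 → v1 = (0.296296, 1.000000, 0.703704)
Av1 = (4.888889, 11.518519, 10.407407); divide by 11.518519 → v2 = (0.424437, 1.000000, 0.903537)
Requested entry of v2: 132/311 = 0.42444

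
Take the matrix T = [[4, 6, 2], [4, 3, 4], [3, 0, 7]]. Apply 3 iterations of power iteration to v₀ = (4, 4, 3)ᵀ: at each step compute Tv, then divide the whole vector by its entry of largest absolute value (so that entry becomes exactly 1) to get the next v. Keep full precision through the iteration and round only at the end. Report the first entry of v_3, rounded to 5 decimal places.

1.00000

Tv0 = (46.000000, 40.000000, 33.000000); divide by 46.000000 → v1 = (1.000000, 0.869565, 0.717391)
Tv1 = (10.652174, 9.478261, 8.021739); divide by 10.652174 → v2 = (1.000000, 0.889796, 0.753061)
Tv2 = (10.844898, 9.681633, 8.271429); divide by 10.844898 → v3 = (1.000000, 0.892736, 0.762702)
Requested entry of v3: 5314/5314 = 1.00000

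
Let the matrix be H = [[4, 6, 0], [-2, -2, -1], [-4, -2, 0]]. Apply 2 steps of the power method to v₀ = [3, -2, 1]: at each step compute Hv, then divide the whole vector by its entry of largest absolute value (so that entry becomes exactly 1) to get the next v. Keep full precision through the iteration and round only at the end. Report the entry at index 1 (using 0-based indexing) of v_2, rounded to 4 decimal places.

Hv0 = (0.00000, -3.00000, -8.00000); divide by -8.00000 → v1 = (0.00000, 0.37500, 1.00000)
Hv1 = (2.25000, -1.75000, -0.75000); divide by 2.25000 → v2 = (1.00000, -0.77778, -0.33333)
Requested entry of v2: 14/-18 = -0.7778

-0.7778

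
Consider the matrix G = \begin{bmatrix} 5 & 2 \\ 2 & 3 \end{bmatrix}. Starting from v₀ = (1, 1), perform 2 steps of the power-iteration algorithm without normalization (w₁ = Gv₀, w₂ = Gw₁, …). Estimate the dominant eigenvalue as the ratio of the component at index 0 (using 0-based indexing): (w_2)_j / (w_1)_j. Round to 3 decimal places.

λ ≈ 6.429

w1 = Gv₀ = (5·1 + 2·1; 2·1 + 3·1) = (7, 5)
w2 = Gw1 = (5·7 + 2·5; 2·7 + 3·5) = (45, 29)
Ratio at component: 45 / 7 = 6.429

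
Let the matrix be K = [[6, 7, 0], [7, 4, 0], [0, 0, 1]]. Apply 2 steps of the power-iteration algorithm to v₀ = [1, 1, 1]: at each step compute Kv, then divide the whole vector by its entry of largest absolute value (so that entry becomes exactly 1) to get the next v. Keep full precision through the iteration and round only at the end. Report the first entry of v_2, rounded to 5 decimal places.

1.00000

Kv0 = (13.000000, 11.000000, 1.000000); divide by 13.000000 → v1 = (1.000000, 0.846154, 0.076923)
Kv1 = (11.923077, 10.384615, 0.076923); divide by 11.923077 → v2 = (1.000000, 0.870968, 0.006452)
Requested entry of v2: 155/155 = 1.00000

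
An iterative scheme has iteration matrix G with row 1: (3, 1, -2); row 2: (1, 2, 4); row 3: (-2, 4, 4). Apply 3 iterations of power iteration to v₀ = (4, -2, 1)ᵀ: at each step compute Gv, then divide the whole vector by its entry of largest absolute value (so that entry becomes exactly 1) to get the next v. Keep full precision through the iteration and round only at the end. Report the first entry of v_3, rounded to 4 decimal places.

-0.5189

Gv0 = (8.00000, 4.00000, -12.00000); divide by -12.00000 → v1 = (-0.66667, -0.33333, 1.00000)
Gv1 = (-4.33333, 2.66667, 4.00000); divide by -4.33333 → v2 = (1.00000, -0.61538, -0.92308)
Gv2 = (4.23077, -3.92308, -8.15385); divide by -8.15385 → v3 = (-0.51887, 0.48113, 1.00000)
Requested entry of v3: 220/-424 = -0.5189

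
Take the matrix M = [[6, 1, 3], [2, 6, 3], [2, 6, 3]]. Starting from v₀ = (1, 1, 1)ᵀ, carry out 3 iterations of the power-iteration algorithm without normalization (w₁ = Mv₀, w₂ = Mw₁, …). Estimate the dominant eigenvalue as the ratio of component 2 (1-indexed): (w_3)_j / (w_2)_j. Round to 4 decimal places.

λ ≈ 10.7479

w1 = Mv₀ = (6·1 + 1·1 + 3·1; 2·1 + 6·1 + 3·1; 2·1 + 6·1 + 3·1) = (10, 11, 11)
w2 = Mw1 = (6·10 + 1·11 + 3·11; 2·10 + 6·11 + 3·11; 2·10 + 6·11 + 3·11) = (104, 119, 119)
w3 = Mw2 = (1100, 1279, 1279)
Ratio at component: 1279 / 119 = 10.7479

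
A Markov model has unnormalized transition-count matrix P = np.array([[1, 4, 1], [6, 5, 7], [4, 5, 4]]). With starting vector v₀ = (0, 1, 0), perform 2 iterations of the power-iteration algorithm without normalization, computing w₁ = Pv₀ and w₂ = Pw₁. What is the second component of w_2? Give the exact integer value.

w1 = Pv₀ = (1·0 + 4·1 + 1·0; 6·0 + 5·1 + 7·0; 4·0 + 5·1 + 4·0) = (4, 5, 5)
w2 = Pw1 = (1·4 + 4·5 + 1·5; 6·4 + 5·5 + 7·5; 4·4 + 5·5 + 4·5) = (29, 84, 61)
The requested component of w2 is 84.

84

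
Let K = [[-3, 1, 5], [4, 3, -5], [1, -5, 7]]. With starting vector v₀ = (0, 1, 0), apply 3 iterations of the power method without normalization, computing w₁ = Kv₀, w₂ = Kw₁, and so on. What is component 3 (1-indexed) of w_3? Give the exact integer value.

-558

w1 = Kv₀ = ((-3)·0 + 1·1 + 5·0; 4·0 + 3·1 + (-5)·0; 1·0 + (-5)·1 + 7·0) = (1, 3, -5)
w2 = Kw1 = ((-3)·1 + 1·3 + 5·(-5); 4·1 + 3·3 + (-5)·(-5); 1·1 + (-5)·3 + 7·(-5)) = (-25, 38, -49)
w3 = Kw2 = (-132, 259, -558)
The requested component of w3 is -558.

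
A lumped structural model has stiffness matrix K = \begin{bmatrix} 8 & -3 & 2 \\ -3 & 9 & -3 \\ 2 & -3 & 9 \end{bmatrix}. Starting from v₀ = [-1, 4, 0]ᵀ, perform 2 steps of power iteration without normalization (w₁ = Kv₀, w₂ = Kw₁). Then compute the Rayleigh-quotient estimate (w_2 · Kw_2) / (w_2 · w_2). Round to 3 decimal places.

13.891

w1 = Kv₀ = (8·(-1) + (-3)·4 + 2·0; (-3)·(-1) + 9·4 + (-3)·0; 2·(-1) + (-3)·4 + 9·0) = (-20, 39, -14)
w2 = Kw1 = (8·(-20) + (-3)·39 + 2·(-14); (-3)·(-20) + 9·39 + (-3)·(-14); 2·(-20) + (-3)·39 + 9·(-14)) = (-305, 453, -283)
Kw2 = (-4365, 5841, -4516)
w2·Kw2 = (-305)·(-4365) + 453·5841 + (-283)·(-4516) = 5255326; w2·w2 = (-305)·(-305) + 453·453 + (-283)·(-283) = 378323
λ ≈ 5255326/378323 = 13.891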